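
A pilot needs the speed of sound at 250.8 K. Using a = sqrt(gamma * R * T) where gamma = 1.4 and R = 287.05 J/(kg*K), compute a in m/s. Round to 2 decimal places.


Step 1: gamma * R * T = 1.4 * 287.05 * 250.8 = 100788.996
Step 2: a = sqrt(100788.996) = 317.47 m/s

317.47


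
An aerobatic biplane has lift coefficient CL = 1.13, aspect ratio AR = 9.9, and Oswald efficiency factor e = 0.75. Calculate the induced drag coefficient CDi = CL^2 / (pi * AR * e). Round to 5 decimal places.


Step 1: CL^2 = 1.13^2 = 1.2769
Step 2: pi * AR * e = 3.14159 * 9.9 * 0.75 = 23.326325
Step 3: CDi = 1.2769 / 23.326325 = 0.05474

0.05474


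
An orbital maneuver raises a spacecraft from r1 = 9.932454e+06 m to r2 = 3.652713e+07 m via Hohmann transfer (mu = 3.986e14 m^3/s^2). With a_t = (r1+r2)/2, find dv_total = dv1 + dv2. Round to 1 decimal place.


Step 1: Transfer semi-major axis a_t = (9.932454e+06 + 3.652713e+07) / 2 = 2.322979e+07 m
Step 2: v1 (circular at r1) = sqrt(mu/r1) = 6334.91 m/s
Step 3: v_t1 = sqrt(mu*(2/r1 - 1/a_t)) = 7943.75 m/s
Step 4: dv1 = |7943.75 - 6334.91| = 1608.84 m/s
Step 5: v2 (circular at r2) = 3303.4 m/s, v_t2 = 2160.06 m/s
Step 6: dv2 = |3303.4 - 2160.06| = 1143.33 m/s
Step 7: Total delta-v = 1608.84 + 1143.33 = 2752.2 m/s

2752.2


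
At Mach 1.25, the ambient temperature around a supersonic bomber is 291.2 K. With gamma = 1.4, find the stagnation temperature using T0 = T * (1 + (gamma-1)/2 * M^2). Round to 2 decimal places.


Step 1: (gamma-1)/2 = 0.2
Step 2: M^2 = 1.5625
Step 3: 1 + 0.2 * 1.5625 = 1.3125
Step 4: T0 = 291.2 * 1.3125 = 382.20 K

382.20


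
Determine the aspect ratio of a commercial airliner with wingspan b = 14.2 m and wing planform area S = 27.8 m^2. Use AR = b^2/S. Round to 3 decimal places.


Step 1: b^2 = 14.2^2 = 201.64
Step 2: AR = 201.64 / 27.8 = 7.253

7.253


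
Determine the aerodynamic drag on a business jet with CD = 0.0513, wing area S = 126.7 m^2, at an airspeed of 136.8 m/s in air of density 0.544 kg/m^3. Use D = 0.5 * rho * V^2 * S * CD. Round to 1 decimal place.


Step 1: Dynamic pressure q = 0.5 * 0.544 * 136.8^2 = 5090.2733 Pa
Step 2: Drag D = q * S * CD = 5090.2733 * 126.7 * 0.0513
Step 3: D = 33085.3 N

33085.3


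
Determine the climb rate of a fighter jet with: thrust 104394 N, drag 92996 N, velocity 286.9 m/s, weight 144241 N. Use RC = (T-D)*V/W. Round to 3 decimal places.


Step 1: Excess thrust = T - D = 104394 - 92996 = 11398 N
Step 2: Excess power = 11398 * 286.9 = 3270086.2 W
Step 3: RC = 3270086.2 / 144241 = 22.671 m/s

22.671


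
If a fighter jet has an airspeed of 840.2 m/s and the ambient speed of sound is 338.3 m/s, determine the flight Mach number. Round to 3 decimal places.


Step 1: M = V / a = 840.2 / 338.3
Step 2: M = 2.484

2.484


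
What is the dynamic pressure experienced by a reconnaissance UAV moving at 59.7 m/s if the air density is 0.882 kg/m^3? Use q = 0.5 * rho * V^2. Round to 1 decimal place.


Step 1: V^2 = 59.7^2 = 3564.09
Step 2: q = 0.5 * 0.882 * 3564.09
Step 3: q = 1571.8 Pa

1571.8


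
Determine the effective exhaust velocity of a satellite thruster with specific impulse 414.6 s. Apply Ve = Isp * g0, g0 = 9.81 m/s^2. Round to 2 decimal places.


Step 1: Ve = Isp * g0 = 414.6 * 9.81
Step 2: Ve = 4067.23 m/s

4067.23


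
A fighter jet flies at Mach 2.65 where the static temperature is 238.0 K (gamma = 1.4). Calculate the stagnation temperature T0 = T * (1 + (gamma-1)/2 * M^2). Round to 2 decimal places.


Step 1: (gamma-1)/2 = 0.2
Step 2: M^2 = 7.0225
Step 3: 1 + 0.2 * 7.0225 = 2.4045
Step 4: T0 = 238.0 * 2.4045 = 572.27 K

572.27


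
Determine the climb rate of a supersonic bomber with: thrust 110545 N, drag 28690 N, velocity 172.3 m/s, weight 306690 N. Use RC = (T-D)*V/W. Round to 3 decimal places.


Step 1: Excess thrust = T - D = 110545 - 28690 = 81855 N
Step 2: Excess power = 81855 * 172.3 = 14103616.5 W
Step 3: RC = 14103616.5 / 306690 = 45.987 m/s

45.987


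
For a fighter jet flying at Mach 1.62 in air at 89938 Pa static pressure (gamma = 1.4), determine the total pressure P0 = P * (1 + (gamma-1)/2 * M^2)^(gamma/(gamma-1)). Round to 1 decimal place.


Step 1: (gamma-1)/2 * M^2 = 0.2 * 2.6244 = 0.52488
Step 2: 1 + 0.52488 = 1.52488
Step 3: Exponent gamma/(gamma-1) = 3.5
Step 4: P0 = 89938 * 1.52488^3.5 = 393793.1 Pa

393793.1


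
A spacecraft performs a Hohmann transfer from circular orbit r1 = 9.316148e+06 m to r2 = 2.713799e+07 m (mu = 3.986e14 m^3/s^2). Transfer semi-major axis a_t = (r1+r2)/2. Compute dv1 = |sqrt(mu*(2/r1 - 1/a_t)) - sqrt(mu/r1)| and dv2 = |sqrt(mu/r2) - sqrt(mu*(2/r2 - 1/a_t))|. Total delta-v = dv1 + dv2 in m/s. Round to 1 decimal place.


Step 1: Transfer semi-major axis a_t = (9.316148e+06 + 2.713799e+07) / 2 = 1.822707e+07 m
Step 2: v1 (circular at r1) = sqrt(mu/r1) = 6541.1 m/s
Step 3: v_t1 = sqrt(mu*(2/r1 - 1/a_t)) = 7981.43 m/s
Step 4: dv1 = |7981.43 - 6541.1| = 1440.34 m/s
Step 5: v2 (circular at r2) = 3832.48 m/s, v_t2 = 2739.93 m/s
Step 6: dv2 = |3832.48 - 2739.93| = 1092.55 m/s
Step 7: Total delta-v = 1440.34 + 1092.55 = 2532.9 m/s

2532.9


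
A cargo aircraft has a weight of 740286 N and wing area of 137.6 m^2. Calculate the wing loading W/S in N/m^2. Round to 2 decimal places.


Step 1: Wing loading = W / S = 740286 / 137.6
Step 2: Wing loading = 5379.99 N/m^2

5379.99


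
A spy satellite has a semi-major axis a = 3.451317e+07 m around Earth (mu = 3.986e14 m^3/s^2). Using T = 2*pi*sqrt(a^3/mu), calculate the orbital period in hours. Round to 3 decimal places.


Step 1: a^3 / mu = 4.111067e+22 / 3.986e14 = 1.031377e+08
Step 2: sqrt(1.031377e+08) = 10155.6711 s
Step 3: T = 2*pi * 10155.6711 = 63809.96 s
Step 4: T in hours = 63809.96 / 3600 = 17.725 hours

17.725


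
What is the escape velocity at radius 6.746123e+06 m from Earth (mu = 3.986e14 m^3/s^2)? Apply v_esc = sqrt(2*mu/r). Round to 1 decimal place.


Step 1: 2*mu/r = 2 * 3.986e14 / 6.746123e+06 = 118171577.9567
Step 2: v_esc = sqrt(118171577.9567) = 10870.7 m/s

10870.7


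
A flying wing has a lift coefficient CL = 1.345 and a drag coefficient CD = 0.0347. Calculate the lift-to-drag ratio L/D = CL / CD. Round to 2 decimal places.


Step 1: L/D = CL / CD = 1.345 / 0.0347
Step 2: L/D = 38.76

38.76


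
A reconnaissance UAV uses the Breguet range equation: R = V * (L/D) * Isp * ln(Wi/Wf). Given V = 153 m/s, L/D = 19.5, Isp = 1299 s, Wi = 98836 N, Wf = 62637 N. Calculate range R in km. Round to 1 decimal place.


Step 1: Coefficient = V * (L/D) * Isp = 153 * 19.5 * 1299 = 3875566.5 m
Step 2: Wi/Wf = 98836 / 62637 = 1.577917
Step 3: ln(1.577917) = 0.456106
Step 4: R = 3875566.5 * 0.456106 = 1767668.2 m = 1767.7 km

1767.7


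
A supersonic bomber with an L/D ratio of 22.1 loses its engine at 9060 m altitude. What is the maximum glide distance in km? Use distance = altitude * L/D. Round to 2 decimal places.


Step 1: Glide distance = altitude * L/D = 9060 * 22.1 = 200226.0 m
Step 2: Convert to km: 200226.0 / 1000 = 200.23 km

200.23


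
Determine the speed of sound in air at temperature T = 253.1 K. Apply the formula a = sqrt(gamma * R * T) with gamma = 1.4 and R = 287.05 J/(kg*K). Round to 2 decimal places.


Step 1: gamma * R * T = 1.4 * 287.05 * 253.1 = 101713.297
Step 2: a = sqrt(101713.297) = 318.93 m/s

318.93


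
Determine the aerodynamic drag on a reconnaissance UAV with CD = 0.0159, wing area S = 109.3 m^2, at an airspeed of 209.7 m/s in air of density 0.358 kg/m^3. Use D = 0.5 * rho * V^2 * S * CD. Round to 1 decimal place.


Step 1: Dynamic pressure q = 0.5 * 0.358 * 209.7^2 = 7871.3621 Pa
Step 2: Drag D = q * S * CD = 7871.3621 * 109.3 * 0.0159
Step 3: D = 13679.4 N

13679.4


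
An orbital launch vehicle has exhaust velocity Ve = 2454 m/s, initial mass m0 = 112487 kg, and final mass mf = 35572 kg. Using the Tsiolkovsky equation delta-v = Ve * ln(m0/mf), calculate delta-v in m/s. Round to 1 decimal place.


Step 1: Mass ratio m0/mf = 112487 / 35572 = 3.162234
Step 2: ln(3.162234) = 1.151279
Step 3: delta-v = 2454 * 1.151279 = 2825.2 m/s

2825.2


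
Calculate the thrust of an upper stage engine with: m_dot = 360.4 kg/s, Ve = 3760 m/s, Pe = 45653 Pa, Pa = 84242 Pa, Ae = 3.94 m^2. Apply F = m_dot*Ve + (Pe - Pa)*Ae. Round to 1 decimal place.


Step 1: Momentum thrust = m_dot * Ve = 360.4 * 3760 = 1355104.0 N
Step 2: Pressure thrust = (Pe - Pa) * Ae = (45653 - 84242) * 3.94 = -152040.66 N
Step 3: Total thrust F = 1355104.0 + -152040.66 = 1203063.3 N

1203063.3


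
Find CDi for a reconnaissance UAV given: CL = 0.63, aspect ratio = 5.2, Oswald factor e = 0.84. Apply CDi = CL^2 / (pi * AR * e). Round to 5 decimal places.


Step 1: CL^2 = 0.63^2 = 0.3969
Step 2: pi * AR * e = 3.14159 * 5.2 * 0.84 = 13.722477
Step 3: CDi = 0.3969 / 13.722477 = 0.02892

0.02892


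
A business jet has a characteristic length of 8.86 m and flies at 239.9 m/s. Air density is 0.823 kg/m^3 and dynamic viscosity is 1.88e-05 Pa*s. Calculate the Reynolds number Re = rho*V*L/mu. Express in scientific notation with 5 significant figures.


Step 1: Numerator = rho * V * L = 0.823 * 239.9 * 8.86 = 1749.298022
Step 2: Re = 1749.298022 / 1.88e-05
Step 3: Re = 9.3048e+07

9.3048e+07


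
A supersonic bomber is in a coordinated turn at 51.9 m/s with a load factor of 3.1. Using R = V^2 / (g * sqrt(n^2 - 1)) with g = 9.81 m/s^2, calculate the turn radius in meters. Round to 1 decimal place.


Step 1: V^2 = 51.9^2 = 2693.61
Step 2: n^2 - 1 = 3.1^2 - 1 = 8.61
Step 3: sqrt(8.61) = 2.93428
Step 4: R = 2693.61 / (9.81 * 2.93428) = 93.6 m

93.6


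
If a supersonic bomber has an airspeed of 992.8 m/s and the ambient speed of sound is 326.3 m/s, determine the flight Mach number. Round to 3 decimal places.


Step 1: M = V / a = 992.8 / 326.3
Step 2: M = 3.043

3.043


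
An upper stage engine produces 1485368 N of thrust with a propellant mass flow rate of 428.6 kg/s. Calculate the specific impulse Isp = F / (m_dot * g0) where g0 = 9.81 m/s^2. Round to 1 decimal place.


Step 1: m_dot * g0 = 428.6 * 9.81 = 4204.57
Step 2: Isp = 1485368 / 4204.57 = 353.3 s

353.3


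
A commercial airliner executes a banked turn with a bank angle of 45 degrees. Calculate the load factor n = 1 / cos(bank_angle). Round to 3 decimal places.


Step 1: Convert 45 degrees to radians = 0.785398
Step 2: cos(45 deg) = 0.707107
Step 3: n = 1 / 0.707107 = 1.414

1.414


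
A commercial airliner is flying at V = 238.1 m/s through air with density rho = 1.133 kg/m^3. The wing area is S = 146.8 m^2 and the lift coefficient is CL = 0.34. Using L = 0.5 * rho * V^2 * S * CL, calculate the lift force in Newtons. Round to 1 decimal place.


Step 1: Calculate dynamic pressure q = 0.5 * 1.133 * 238.1^2 = 0.5 * 1.133 * 56691.61 = 32115.7971 Pa
Step 2: Multiply by wing area and lift coefficient: L = 32115.7971 * 146.8 * 0.34
Step 3: L = 4714599.0091 * 0.34 = 1602963.7 N

1602963.7


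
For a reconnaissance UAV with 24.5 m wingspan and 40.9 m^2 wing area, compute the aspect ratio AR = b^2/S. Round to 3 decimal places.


Step 1: b^2 = 24.5^2 = 600.25
Step 2: AR = 600.25 / 40.9 = 14.676

14.676


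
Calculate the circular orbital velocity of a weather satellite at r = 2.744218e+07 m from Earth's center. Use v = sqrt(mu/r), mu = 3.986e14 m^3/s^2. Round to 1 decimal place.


Step 1: mu / r = 3.986e14 / 2.744218e+07 = 14525085.1062
Step 2: v = sqrt(14525085.1062) = 3811.2 m/s

3811.2


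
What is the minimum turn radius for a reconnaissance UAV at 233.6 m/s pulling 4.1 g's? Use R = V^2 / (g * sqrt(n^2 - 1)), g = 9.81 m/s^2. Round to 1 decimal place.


Step 1: V^2 = 233.6^2 = 54568.96
Step 2: n^2 - 1 = 4.1^2 - 1 = 15.81
Step 3: sqrt(15.81) = 3.976179
Step 4: R = 54568.96 / (9.81 * 3.976179) = 1399.0 m

1399.0


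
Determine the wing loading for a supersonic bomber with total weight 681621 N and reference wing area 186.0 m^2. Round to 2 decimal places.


Step 1: Wing loading = W / S = 681621 / 186.0
Step 2: Wing loading = 3664.63 N/m^2

3664.63


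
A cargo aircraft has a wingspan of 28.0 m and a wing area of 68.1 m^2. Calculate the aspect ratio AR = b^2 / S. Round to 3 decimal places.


Step 1: b^2 = 28.0^2 = 784.0
Step 2: AR = 784.0 / 68.1 = 11.512

11.512


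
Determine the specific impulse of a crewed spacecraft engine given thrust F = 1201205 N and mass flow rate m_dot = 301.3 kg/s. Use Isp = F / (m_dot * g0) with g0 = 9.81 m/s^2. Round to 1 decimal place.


Step 1: m_dot * g0 = 301.3 * 9.81 = 2955.75
Step 2: Isp = 1201205 / 2955.75 = 406.4 s

406.4


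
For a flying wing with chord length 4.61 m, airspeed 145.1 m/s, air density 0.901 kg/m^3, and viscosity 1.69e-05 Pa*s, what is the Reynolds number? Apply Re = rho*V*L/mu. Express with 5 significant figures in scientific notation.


Step 1: Numerator = rho * V * L = 0.901 * 145.1 * 4.61 = 602.688811
Step 2: Re = 602.688811 / 1.69e-05
Step 3: Re = 3.5662e+07

3.5662e+07


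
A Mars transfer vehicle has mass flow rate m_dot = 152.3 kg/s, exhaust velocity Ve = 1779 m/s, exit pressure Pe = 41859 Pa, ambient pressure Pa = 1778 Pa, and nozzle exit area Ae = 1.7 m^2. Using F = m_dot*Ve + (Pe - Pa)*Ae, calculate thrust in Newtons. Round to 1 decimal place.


Step 1: Momentum thrust = m_dot * Ve = 152.3 * 1779 = 270941.7 N
Step 2: Pressure thrust = (Pe - Pa) * Ae = (41859 - 1778) * 1.7 = 68137.7 N
Step 3: Total thrust F = 270941.7 + 68137.7 = 339079.4 N

339079.4


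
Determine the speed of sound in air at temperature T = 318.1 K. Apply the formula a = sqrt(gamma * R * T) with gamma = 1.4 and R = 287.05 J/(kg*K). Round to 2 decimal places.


Step 1: gamma * R * T = 1.4 * 287.05 * 318.1 = 127834.847
Step 2: a = sqrt(127834.847) = 357.54 m/s

357.54


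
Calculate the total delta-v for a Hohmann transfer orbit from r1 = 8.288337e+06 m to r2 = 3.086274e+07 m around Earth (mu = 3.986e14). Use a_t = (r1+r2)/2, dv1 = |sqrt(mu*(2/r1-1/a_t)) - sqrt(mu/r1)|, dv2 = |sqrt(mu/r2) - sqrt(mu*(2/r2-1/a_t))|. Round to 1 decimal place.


Step 1: Transfer semi-major axis a_t = (8.288337e+06 + 3.086274e+07) / 2 = 1.957554e+07 m
Step 2: v1 (circular at r1) = sqrt(mu/r1) = 6934.82 m/s
Step 3: v_t1 = sqrt(mu*(2/r1 - 1/a_t)) = 8707.54 m/s
Step 4: dv1 = |8707.54 - 6934.82| = 1772.72 m/s
Step 5: v2 (circular at r2) = 3593.78 m/s, v_t2 = 2338.45 m/s
Step 6: dv2 = |3593.78 - 2338.45| = 1255.33 m/s
Step 7: Total delta-v = 1772.72 + 1255.33 = 3028.0 m/s

3028.0


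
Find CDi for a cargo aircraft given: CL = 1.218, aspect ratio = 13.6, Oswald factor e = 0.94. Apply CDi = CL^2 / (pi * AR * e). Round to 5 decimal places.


Step 1: CL^2 = 1.218^2 = 1.483524
Step 2: pi * AR * e = 3.14159 * 13.6 * 0.94 = 40.16212
Step 3: CDi = 1.483524 / 40.16212 = 0.03694

0.03694


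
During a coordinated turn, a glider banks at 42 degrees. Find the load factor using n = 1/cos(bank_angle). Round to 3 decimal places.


Step 1: Convert 42 degrees to radians = 0.733038
Step 2: cos(42 deg) = 0.743145
Step 3: n = 1 / 0.743145 = 1.346

1.346


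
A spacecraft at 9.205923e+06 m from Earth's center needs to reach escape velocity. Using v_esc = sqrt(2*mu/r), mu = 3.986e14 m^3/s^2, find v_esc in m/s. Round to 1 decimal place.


Step 1: 2*mu/r = 2 * 3.986e14 / 9.205923e+06 = 86596422.7596
Step 2: v_esc = sqrt(86596422.7596) = 9305.7 m/s

9305.7


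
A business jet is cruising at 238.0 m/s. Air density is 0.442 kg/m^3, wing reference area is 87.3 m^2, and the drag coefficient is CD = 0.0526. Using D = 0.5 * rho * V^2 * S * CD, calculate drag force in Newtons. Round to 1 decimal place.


Step 1: Dynamic pressure q = 0.5 * 0.442 * 238.0^2 = 12518.324 Pa
Step 2: Drag D = q * S * CD = 12518.324 * 87.3 * 0.0526
Step 3: D = 57483.9 N

57483.9


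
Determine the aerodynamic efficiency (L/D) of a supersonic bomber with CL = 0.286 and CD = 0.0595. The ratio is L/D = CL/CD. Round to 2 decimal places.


Step 1: L/D = CL / CD = 0.286 / 0.0595
Step 2: L/D = 4.81

4.81


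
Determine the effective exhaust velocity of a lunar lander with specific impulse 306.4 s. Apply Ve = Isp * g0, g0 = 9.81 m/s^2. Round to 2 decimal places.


Step 1: Ve = Isp * g0 = 306.4 * 9.81
Step 2: Ve = 3005.78 m/s

3005.78


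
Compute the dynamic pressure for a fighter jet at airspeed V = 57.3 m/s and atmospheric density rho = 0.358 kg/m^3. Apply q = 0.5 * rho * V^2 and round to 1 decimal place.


Step 1: V^2 = 57.3^2 = 3283.29
Step 2: q = 0.5 * 0.358 * 3283.29
Step 3: q = 587.7 Pa

587.7


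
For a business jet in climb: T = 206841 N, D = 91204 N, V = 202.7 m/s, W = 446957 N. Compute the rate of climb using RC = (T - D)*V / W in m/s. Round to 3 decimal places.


Step 1: Excess thrust = T - D = 206841 - 91204 = 115637 N
Step 2: Excess power = 115637 * 202.7 = 23439619.9 W
Step 3: RC = 23439619.9 / 446957 = 52.443 m/s

52.443


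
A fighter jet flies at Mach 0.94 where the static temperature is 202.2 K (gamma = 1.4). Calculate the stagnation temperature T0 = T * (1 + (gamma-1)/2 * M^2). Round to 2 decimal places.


Step 1: (gamma-1)/2 = 0.2
Step 2: M^2 = 0.8836
Step 3: 1 + 0.2 * 0.8836 = 1.17672
Step 4: T0 = 202.2 * 1.17672 = 237.93 K

237.93


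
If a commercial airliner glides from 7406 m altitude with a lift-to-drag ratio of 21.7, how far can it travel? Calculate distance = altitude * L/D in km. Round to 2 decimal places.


Step 1: Glide distance = altitude * L/D = 7406 * 21.7 = 160710.2 m
Step 2: Convert to km: 160710.2 / 1000 = 160.71 km

160.71


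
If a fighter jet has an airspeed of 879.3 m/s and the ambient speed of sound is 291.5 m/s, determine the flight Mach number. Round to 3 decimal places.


Step 1: M = V / a = 879.3 / 291.5
Step 2: M = 3.016

3.016


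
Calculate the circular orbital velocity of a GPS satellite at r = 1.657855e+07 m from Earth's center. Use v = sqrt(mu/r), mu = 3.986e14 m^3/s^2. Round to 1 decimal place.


Step 1: mu / r = 3.986e14 / 1.657855e+07 = 24043115.954
Step 2: v = sqrt(24043115.954) = 4903.4 m/s

4903.4


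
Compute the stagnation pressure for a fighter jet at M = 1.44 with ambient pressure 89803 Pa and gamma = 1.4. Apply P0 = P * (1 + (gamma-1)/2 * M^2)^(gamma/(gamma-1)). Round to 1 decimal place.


Step 1: (gamma-1)/2 * M^2 = 0.2 * 2.0736 = 0.41472
Step 2: 1 + 0.41472 = 1.41472
Step 3: Exponent gamma/(gamma-1) = 3.5
Step 4: P0 = 89803 * 1.41472^3.5 = 302438.8 Pa

302438.8


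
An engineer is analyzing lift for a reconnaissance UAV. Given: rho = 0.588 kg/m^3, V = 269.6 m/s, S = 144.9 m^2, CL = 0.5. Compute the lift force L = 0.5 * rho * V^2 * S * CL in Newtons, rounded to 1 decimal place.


Step 1: Calculate dynamic pressure q = 0.5 * 0.588 * 269.6^2 = 0.5 * 0.588 * 72684.16 = 21369.143 Pa
Step 2: Multiply by wing area and lift coefficient: L = 21369.143 * 144.9 * 0.5
Step 3: L = 3096388.8265 * 0.5 = 1548194.4 N

1548194.4


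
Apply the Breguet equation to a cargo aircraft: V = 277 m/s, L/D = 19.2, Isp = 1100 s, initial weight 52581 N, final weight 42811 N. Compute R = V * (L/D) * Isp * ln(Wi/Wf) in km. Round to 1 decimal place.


Step 1: Coefficient = V * (L/D) * Isp = 277 * 19.2 * 1100 = 5850240.0 m
Step 2: Wi/Wf = 52581 / 42811 = 1.228212
Step 3: ln(1.228212) = 0.20556
Step 4: R = 5850240.0 * 0.20556 = 1202573.9 m = 1202.6 km

1202.6


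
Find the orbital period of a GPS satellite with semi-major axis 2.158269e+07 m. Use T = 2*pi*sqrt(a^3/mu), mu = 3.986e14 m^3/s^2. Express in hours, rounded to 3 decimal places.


Step 1: a^3 / mu = 1.005349e+22 / 3.986e14 = 2.522199e+07
Step 2: sqrt(2.522199e+07) = 5022.1504 s
Step 3: T = 2*pi * 5022.1504 = 31555.1 s
Step 4: T in hours = 31555.1 / 3600 = 8.765 hours

8.765


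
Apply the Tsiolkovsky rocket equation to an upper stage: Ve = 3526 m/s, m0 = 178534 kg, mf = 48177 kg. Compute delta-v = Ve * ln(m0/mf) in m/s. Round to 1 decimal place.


Step 1: Mass ratio m0/mf = 178534 / 48177 = 3.705793
Step 2: ln(3.705793) = 1.309897
Step 3: delta-v = 3526 * 1.309897 = 4618.7 m/s

4618.7


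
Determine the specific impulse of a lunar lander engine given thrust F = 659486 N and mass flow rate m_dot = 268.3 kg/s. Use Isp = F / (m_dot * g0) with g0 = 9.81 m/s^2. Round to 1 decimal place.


Step 1: m_dot * g0 = 268.3 * 9.81 = 2632.02
Step 2: Isp = 659486 / 2632.02 = 250.6 s

250.6


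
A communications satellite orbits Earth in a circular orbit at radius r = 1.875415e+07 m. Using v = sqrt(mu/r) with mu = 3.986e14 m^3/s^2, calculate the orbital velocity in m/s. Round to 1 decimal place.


Step 1: mu / r = 3.986e14 / 1.875415e+07 = 21253962.4563
Step 2: v = sqrt(21253962.4563) = 4610.2 m/s

4610.2


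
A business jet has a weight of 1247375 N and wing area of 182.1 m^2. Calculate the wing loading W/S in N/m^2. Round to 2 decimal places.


Step 1: Wing loading = W / S = 1247375 / 182.1
Step 2: Wing loading = 6849.95 N/m^2

6849.95


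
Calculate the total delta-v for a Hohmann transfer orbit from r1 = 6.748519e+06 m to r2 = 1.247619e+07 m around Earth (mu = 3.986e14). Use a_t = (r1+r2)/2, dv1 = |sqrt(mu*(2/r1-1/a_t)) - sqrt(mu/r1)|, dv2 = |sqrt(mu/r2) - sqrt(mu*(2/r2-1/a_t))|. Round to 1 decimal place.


Step 1: Transfer semi-major axis a_t = (6.748519e+06 + 1.247619e+07) / 2 = 9.612354e+06 m
Step 2: v1 (circular at r1) = sqrt(mu/r1) = 7685.36 m/s
Step 3: v_t1 = sqrt(mu*(2/r1 - 1/a_t)) = 8755.69 m/s
Step 4: dv1 = |8755.69 - 7685.36| = 1070.33 m/s
Step 5: v2 (circular at r2) = 5652.33 m/s, v_t2 = 4736.06 m/s
Step 6: dv2 = |5652.33 - 4736.06| = 916.27 m/s
Step 7: Total delta-v = 1070.33 + 916.27 = 1986.6 m/s

1986.6


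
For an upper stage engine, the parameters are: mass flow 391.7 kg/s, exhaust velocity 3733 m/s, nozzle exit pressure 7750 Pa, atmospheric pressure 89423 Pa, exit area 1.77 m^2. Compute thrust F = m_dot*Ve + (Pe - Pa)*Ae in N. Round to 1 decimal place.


Step 1: Momentum thrust = m_dot * Ve = 391.7 * 3733 = 1462216.1 N
Step 2: Pressure thrust = (Pe - Pa) * Ae = (7750 - 89423) * 1.77 = -144561.21 N
Step 3: Total thrust F = 1462216.1 + -144561.21 = 1317654.9 N

1317654.9


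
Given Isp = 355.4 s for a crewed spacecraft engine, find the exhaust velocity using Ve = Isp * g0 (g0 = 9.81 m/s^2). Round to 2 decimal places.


Step 1: Ve = Isp * g0 = 355.4 * 9.81
Step 2: Ve = 3486.47 m/s

3486.47


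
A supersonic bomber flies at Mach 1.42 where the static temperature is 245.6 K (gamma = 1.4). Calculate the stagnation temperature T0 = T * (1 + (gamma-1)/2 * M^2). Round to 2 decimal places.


Step 1: (gamma-1)/2 = 0.2
Step 2: M^2 = 2.0164
Step 3: 1 + 0.2 * 2.0164 = 1.40328
Step 4: T0 = 245.6 * 1.40328 = 344.65 K

344.65


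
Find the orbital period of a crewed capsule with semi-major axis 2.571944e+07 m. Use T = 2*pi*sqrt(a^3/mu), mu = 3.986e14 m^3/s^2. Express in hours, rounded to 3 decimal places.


Step 1: a^3 / mu = 1.701314e+22 / 3.986e14 = 4.268224e+07
Step 2: sqrt(4.268224e+07) = 6533.1648 s
Step 3: T = 2*pi * 6533.1648 = 41049.09 s
Step 4: T in hours = 41049.09 / 3600 = 11.403 hours

11.403


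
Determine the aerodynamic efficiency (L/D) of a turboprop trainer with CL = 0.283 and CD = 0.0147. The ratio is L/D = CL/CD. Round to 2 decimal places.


Step 1: L/D = CL / CD = 0.283 / 0.0147
Step 2: L/D = 19.25

19.25


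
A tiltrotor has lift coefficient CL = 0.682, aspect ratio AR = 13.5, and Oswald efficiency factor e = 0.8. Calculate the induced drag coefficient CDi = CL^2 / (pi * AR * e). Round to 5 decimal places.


Step 1: CL^2 = 0.682^2 = 0.465124
Step 2: pi * AR * e = 3.14159 * 13.5 * 0.8 = 33.929201
Step 3: CDi = 0.465124 / 33.929201 = 0.01371

0.01371


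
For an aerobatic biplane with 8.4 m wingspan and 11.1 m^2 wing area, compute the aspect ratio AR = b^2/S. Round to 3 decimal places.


Step 1: b^2 = 8.4^2 = 70.56
Step 2: AR = 70.56 / 11.1 = 6.357

6.357


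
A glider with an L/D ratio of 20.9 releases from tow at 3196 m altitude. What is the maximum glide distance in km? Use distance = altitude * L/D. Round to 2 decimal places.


Step 1: Glide distance = altitude * L/D = 3196 * 20.9 = 66796.4 m
Step 2: Convert to km: 66796.4 / 1000 = 66.80 km

66.80


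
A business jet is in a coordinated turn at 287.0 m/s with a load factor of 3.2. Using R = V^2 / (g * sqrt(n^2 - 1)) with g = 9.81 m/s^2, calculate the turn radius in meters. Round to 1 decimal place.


Step 1: V^2 = 287.0^2 = 82369.0
Step 2: n^2 - 1 = 3.2^2 - 1 = 9.24
Step 3: sqrt(9.24) = 3.039737
Step 4: R = 82369.0 / (9.81 * 3.039737) = 2762.2 m

2762.2


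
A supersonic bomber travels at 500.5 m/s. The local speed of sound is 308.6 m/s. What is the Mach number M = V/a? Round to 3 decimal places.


Step 1: M = V / a = 500.5 / 308.6
Step 2: M = 1.622

1.622


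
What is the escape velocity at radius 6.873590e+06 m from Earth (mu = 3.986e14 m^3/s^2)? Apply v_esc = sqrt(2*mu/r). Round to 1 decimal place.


Step 1: 2*mu/r = 2 * 3.986e14 / 6.873590e+06 = 115980150.1108
Step 2: v_esc = sqrt(115980150.1108) = 10769.4 m/s

10769.4


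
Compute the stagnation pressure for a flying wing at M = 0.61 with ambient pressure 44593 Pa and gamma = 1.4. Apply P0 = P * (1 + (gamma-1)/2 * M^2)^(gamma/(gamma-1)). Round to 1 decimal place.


Step 1: (gamma-1)/2 * M^2 = 0.2 * 0.3721 = 0.07442
Step 2: 1 + 0.07442 = 1.07442
Step 3: Exponent gamma/(gamma-1) = 3.5
Step 4: P0 = 44593 * 1.07442^3.5 = 57329.2 Pa

57329.2


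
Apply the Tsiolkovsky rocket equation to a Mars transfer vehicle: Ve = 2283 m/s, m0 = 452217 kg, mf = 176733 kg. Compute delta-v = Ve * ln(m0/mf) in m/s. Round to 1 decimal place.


Step 1: Mass ratio m0/mf = 452217 / 176733 = 2.558758
Step 2: ln(2.558758) = 0.939522
Step 3: delta-v = 2283 * 0.939522 = 2144.9 m/s

2144.9


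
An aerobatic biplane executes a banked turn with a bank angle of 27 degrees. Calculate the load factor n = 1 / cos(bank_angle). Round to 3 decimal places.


Step 1: Convert 27 degrees to radians = 0.471239
Step 2: cos(27 deg) = 0.891007
Step 3: n = 1 / 0.891007 = 1.122

1.122


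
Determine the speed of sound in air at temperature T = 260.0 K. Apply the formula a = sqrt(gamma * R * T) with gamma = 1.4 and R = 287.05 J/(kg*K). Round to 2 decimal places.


Step 1: gamma * R * T = 1.4 * 287.05 * 260.0 = 104486.2
Step 2: a = sqrt(104486.2) = 323.24 m/s

323.24


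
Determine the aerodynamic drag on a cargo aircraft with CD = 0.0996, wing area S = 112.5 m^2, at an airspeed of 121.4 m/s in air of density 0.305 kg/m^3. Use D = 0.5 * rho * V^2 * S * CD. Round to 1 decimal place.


Step 1: Dynamic pressure q = 0.5 * 0.305 * 121.4^2 = 2247.5389 Pa
Step 2: Drag D = q * S * CD = 2247.5389 * 112.5 * 0.0996
Step 3: D = 25183.7 N

25183.7


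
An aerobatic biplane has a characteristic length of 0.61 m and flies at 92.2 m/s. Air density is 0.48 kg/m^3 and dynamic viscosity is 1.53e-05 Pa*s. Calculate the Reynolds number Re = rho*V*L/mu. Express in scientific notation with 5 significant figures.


Step 1: Numerator = rho * V * L = 0.48 * 92.2 * 0.61 = 26.99616
Step 2: Re = 26.99616 / 1.53e-05
Step 3: Re = 1.7645e+06

1.7645e+06


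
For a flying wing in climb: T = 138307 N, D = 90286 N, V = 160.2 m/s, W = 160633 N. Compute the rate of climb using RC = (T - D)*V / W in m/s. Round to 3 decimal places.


Step 1: Excess thrust = T - D = 138307 - 90286 = 48021 N
Step 2: Excess power = 48021 * 160.2 = 7692964.2 W
Step 3: RC = 7692964.2 / 160633 = 47.892 m/s

47.892


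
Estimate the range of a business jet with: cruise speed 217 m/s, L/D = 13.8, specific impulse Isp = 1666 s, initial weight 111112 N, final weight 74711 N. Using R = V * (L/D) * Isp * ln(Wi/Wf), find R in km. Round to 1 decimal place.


Step 1: Coefficient = V * (L/D) * Isp = 217 * 13.8 * 1666 = 4989003.6 m
Step 2: Wi/Wf = 111112 / 74711 = 1.487224
Step 3: ln(1.487224) = 0.396911
Step 4: R = 4989003.6 * 0.396911 = 1980192.2 m = 1980.2 km

1980.2


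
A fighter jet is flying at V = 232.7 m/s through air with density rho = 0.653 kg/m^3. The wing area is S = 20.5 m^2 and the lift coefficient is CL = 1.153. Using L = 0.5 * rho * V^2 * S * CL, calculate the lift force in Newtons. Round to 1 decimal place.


Step 1: Calculate dynamic pressure q = 0.5 * 0.653 * 232.7^2 = 0.5 * 0.653 * 54149.29 = 17679.7432 Pa
Step 2: Multiply by wing area and lift coefficient: L = 17679.7432 * 20.5 * 1.153
Step 3: L = 362434.7353 * 1.153 = 417887.2 N

417887.2


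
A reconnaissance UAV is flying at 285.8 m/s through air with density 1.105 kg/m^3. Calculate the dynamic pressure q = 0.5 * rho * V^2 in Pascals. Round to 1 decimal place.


Step 1: V^2 = 285.8^2 = 81681.64
Step 2: q = 0.5 * 1.105 * 81681.64
Step 3: q = 45129.1 Pa

45129.1


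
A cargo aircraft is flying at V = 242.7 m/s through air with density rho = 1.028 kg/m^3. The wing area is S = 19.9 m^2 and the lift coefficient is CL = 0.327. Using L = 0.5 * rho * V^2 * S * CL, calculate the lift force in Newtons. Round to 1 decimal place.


Step 1: Calculate dynamic pressure q = 0.5 * 1.028 * 242.7^2 = 0.5 * 1.028 * 58903.29 = 30276.2911 Pa
Step 2: Multiply by wing area and lift coefficient: L = 30276.2911 * 19.9 * 0.327
Step 3: L = 602498.1921 * 0.327 = 197016.9 N

197016.9


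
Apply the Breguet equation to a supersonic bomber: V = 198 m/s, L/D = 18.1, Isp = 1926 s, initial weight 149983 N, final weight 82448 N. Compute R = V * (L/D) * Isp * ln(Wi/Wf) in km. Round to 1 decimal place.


Step 1: Coefficient = V * (L/D) * Isp = 198 * 18.1 * 1926 = 6902398.8 m
Step 2: Wi/Wf = 149983 / 82448 = 1.819122
Step 3: ln(1.819122) = 0.598354
Step 4: R = 6902398.8 * 0.598354 = 4130079.1 m = 4130.1 km

4130.1


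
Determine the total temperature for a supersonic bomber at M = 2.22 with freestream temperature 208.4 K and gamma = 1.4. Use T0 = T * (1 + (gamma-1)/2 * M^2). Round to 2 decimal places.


Step 1: (gamma-1)/2 = 0.2
Step 2: M^2 = 4.9284
Step 3: 1 + 0.2 * 4.9284 = 1.98568
Step 4: T0 = 208.4 * 1.98568 = 413.82 K

413.82


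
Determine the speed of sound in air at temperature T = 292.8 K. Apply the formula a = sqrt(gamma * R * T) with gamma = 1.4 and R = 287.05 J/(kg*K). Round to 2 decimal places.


Step 1: gamma * R * T = 1.4 * 287.05 * 292.8 = 117667.536
Step 2: a = sqrt(117667.536) = 343.03 m/s

343.03


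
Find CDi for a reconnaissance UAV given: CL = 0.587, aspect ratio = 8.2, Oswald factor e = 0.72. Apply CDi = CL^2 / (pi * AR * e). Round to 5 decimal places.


Step 1: CL^2 = 0.587^2 = 0.344569
Step 2: pi * AR * e = 3.14159 * 8.2 * 0.72 = 18.547963
Step 3: CDi = 0.344569 / 18.547963 = 0.01858

0.01858


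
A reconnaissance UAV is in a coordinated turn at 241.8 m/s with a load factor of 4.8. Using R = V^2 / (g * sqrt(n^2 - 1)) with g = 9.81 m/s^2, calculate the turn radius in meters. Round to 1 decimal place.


Step 1: V^2 = 241.8^2 = 58467.24
Step 2: n^2 - 1 = 4.8^2 - 1 = 22.04
Step 3: sqrt(22.04) = 4.694678
Step 4: R = 58467.24 / (9.81 * 4.694678) = 1269.5 m

1269.5


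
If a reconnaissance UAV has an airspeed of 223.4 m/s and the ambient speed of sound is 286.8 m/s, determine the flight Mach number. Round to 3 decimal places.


Step 1: M = V / a = 223.4 / 286.8
Step 2: M = 0.779

0.779


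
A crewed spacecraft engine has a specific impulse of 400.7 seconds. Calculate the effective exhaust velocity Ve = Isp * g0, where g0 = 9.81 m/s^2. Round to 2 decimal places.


Step 1: Ve = Isp * g0 = 400.7 * 9.81
Step 2: Ve = 3930.87 m/s

3930.87


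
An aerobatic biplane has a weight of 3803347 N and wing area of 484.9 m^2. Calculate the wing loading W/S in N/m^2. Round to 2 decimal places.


Step 1: Wing loading = W / S = 3803347 / 484.9
Step 2: Wing loading = 7843.57 N/m^2

7843.57


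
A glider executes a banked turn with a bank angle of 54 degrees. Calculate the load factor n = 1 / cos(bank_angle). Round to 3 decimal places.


Step 1: Convert 54 degrees to radians = 0.942478
Step 2: cos(54 deg) = 0.587785
Step 3: n = 1 / 0.587785 = 1.701

1.701


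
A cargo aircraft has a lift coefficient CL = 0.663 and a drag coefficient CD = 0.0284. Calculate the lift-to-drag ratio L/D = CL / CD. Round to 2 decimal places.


Step 1: L/D = CL / CD = 0.663 / 0.0284
Step 2: L/D = 23.35

23.35


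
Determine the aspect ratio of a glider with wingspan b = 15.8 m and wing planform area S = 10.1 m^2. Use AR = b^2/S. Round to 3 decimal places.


Step 1: b^2 = 15.8^2 = 249.64
Step 2: AR = 249.64 / 10.1 = 24.717

24.717


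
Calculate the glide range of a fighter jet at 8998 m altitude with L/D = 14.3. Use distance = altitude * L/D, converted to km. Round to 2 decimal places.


Step 1: Glide distance = altitude * L/D = 8998 * 14.3 = 128671.4 m
Step 2: Convert to km: 128671.4 / 1000 = 128.67 km

128.67


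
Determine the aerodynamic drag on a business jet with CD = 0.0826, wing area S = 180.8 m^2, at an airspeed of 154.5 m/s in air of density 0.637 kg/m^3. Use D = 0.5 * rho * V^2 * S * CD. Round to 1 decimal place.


Step 1: Dynamic pressure q = 0.5 * 0.637 * 154.5^2 = 7602.6746 Pa
Step 2: Drag D = q * S * CD = 7602.6746 * 180.8 * 0.0826
Step 3: D = 113539.0 N

113539.0


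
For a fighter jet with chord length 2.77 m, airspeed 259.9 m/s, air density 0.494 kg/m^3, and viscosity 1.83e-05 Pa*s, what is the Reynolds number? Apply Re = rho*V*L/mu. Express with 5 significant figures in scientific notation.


Step 1: Numerator = rho * V * L = 0.494 * 259.9 * 2.77 = 355.641962
Step 2: Re = 355.641962 / 1.83e-05
Step 3: Re = 1.9434e+07

1.9434e+07


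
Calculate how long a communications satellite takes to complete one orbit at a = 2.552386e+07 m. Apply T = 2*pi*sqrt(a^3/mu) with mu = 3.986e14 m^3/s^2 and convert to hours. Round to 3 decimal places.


Step 1: a^3 / mu = 1.662796e+22 / 3.986e14 = 4.171591e+07
Step 2: sqrt(4.171591e+07) = 6458.7858 s
Step 3: T = 2*pi * 6458.7858 = 40581.75 s
Step 4: T in hours = 40581.75 / 3600 = 11.273 hours

11.273


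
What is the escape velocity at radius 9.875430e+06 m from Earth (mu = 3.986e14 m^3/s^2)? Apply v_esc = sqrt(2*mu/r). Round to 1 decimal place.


Step 1: 2*mu/r = 2 * 3.986e14 / 9.875430e+06 = 80725598.7841
Step 2: v_esc = sqrt(80725598.7841) = 8984.7 m/s

8984.7


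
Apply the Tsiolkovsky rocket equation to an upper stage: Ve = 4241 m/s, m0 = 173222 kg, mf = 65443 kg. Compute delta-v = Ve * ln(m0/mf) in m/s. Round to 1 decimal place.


Step 1: Mass ratio m0/mf = 173222 / 65443 = 2.646914
Step 2: ln(2.646914) = 0.973394
Step 3: delta-v = 4241 * 0.973394 = 4128.2 m/s

4128.2


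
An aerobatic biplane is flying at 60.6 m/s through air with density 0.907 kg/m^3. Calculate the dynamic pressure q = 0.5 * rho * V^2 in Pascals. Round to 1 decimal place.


Step 1: V^2 = 60.6^2 = 3672.36
Step 2: q = 0.5 * 0.907 * 3672.36
Step 3: q = 1665.4 Pa

1665.4


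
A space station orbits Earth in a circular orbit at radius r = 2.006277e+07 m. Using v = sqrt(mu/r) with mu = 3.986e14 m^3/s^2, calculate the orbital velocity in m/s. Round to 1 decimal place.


Step 1: mu / r = 3.986e14 / 2.006277e+07 = 19867645.3949
Step 2: v = sqrt(19867645.3949) = 4457.3 m/s

4457.3


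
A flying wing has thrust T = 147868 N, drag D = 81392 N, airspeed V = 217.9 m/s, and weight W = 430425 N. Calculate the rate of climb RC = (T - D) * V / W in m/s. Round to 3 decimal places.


Step 1: Excess thrust = T - D = 147868 - 81392 = 66476 N
Step 2: Excess power = 66476 * 217.9 = 14485120.4 W
Step 3: RC = 14485120.4 / 430425 = 33.653 m/s

33.653


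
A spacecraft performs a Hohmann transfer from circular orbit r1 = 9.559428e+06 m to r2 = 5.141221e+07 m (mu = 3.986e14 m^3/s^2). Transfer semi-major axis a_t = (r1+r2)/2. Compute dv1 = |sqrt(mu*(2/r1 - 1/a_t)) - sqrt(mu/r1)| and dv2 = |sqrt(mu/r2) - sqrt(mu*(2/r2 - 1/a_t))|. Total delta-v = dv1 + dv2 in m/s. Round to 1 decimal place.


Step 1: Transfer semi-major axis a_t = (9.559428e+06 + 5.141221e+07) / 2 = 3.048582e+07 m
Step 2: v1 (circular at r1) = sqrt(mu/r1) = 6457.33 m/s
Step 3: v_t1 = sqrt(mu*(2/r1 - 1/a_t)) = 8385.65 m/s
Step 4: dv1 = |8385.65 - 6457.33| = 1928.33 m/s
Step 5: v2 (circular at r2) = 2784.42 m/s, v_t2 = 1559.2 m/s
Step 6: dv2 = |2784.42 - 1559.2| = 1225.22 m/s
Step 7: Total delta-v = 1928.33 + 1225.22 = 3153.5 m/s

3153.5


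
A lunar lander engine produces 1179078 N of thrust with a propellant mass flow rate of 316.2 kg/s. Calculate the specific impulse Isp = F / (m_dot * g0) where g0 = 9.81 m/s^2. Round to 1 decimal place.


Step 1: m_dot * g0 = 316.2 * 9.81 = 3101.92
Step 2: Isp = 1179078 / 3101.92 = 380.1 s

380.1


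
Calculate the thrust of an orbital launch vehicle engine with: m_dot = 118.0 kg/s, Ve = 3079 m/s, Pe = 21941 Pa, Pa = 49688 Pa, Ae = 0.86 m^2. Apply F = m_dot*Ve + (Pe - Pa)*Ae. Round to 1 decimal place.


Step 1: Momentum thrust = m_dot * Ve = 118.0 * 3079 = 363322.0 N
Step 2: Pressure thrust = (Pe - Pa) * Ae = (21941 - 49688) * 0.86 = -23862.42 N
Step 3: Total thrust F = 363322.0 + -23862.42 = 339459.6 N

339459.6


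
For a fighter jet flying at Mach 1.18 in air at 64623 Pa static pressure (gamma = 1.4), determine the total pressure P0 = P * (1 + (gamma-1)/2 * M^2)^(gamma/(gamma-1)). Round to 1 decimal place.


Step 1: (gamma-1)/2 * M^2 = 0.2 * 1.3924 = 0.27848
Step 2: 1 + 0.27848 = 1.27848
Step 3: Exponent gamma/(gamma-1) = 3.5
Step 4: P0 = 64623 * 1.27848^3.5 = 152691.9 Pa

152691.9


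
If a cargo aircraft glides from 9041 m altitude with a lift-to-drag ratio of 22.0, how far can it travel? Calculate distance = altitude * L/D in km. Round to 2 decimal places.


Step 1: Glide distance = altitude * L/D = 9041 * 22.0 = 198902.0 m
Step 2: Convert to km: 198902.0 / 1000 = 198.90 km

198.90


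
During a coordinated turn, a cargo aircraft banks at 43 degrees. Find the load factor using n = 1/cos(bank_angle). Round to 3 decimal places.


Step 1: Convert 43 degrees to radians = 0.750492
Step 2: cos(43 deg) = 0.731354
Step 3: n = 1 / 0.731354 = 1.367

1.367


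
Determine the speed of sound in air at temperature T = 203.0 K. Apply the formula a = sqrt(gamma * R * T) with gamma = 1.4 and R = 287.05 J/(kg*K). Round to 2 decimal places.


Step 1: gamma * R * T = 1.4 * 287.05 * 203.0 = 81579.61
Step 2: a = sqrt(81579.61) = 285.62 m/s

285.62


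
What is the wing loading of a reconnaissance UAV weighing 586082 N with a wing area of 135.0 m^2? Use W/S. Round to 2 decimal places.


Step 1: Wing loading = W / S = 586082 / 135.0
Step 2: Wing loading = 4341.35 N/m^2

4341.35


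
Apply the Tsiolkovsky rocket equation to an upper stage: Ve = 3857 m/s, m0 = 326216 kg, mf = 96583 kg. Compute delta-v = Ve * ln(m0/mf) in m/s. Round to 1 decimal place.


Step 1: Mass ratio m0/mf = 326216 / 96583 = 3.377572
Step 2: ln(3.377572) = 1.217157
Step 3: delta-v = 3857 * 1.217157 = 4694.6 m/s

4694.6


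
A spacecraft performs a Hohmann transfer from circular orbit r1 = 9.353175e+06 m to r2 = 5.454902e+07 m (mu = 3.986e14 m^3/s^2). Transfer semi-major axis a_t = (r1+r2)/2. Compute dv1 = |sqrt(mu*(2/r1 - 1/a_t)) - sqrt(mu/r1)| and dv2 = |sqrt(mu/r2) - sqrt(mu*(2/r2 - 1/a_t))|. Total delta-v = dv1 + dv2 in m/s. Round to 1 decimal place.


Step 1: Transfer semi-major axis a_t = (9.353175e+06 + 5.454902e+07) / 2 = 3.195110e+07 m
Step 2: v1 (circular at r1) = sqrt(mu/r1) = 6528.13 m/s
Step 3: v_t1 = sqrt(mu*(2/r1 - 1/a_t)) = 8529.82 m/s
Step 4: dv1 = |8529.82 - 6528.13| = 2001.68 m/s
Step 5: v2 (circular at r2) = 2703.18 m/s, v_t2 = 1462.55 m/s
Step 6: dv2 = |2703.18 - 1462.55| = 1240.63 m/s
Step 7: Total delta-v = 2001.68 + 1240.63 = 3242.3 m/s

3242.3


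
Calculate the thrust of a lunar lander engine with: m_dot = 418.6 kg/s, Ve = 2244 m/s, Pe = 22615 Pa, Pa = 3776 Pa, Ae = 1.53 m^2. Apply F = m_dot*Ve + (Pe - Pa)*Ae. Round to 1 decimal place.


Step 1: Momentum thrust = m_dot * Ve = 418.6 * 2244 = 939338.4 N
Step 2: Pressure thrust = (Pe - Pa) * Ae = (22615 - 3776) * 1.53 = 28823.67 N
Step 3: Total thrust F = 939338.4 + 28823.67 = 968162.1 N

968162.1


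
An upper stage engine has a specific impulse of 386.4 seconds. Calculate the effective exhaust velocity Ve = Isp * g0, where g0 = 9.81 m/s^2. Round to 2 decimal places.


Step 1: Ve = Isp * g0 = 386.4 * 9.81
Step 2: Ve = 3790.58 m/s

3790.58
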